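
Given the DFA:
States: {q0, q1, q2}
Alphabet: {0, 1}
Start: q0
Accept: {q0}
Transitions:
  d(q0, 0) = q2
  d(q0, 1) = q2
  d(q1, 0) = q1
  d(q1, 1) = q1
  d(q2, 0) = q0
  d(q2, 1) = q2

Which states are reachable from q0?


BFS from q0:
  layer 0: {q0}
  layer 1: {q2}

{q0, q2}


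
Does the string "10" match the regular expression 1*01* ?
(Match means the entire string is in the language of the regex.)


|string| = 2; first = '1'; last = '0'

Yes, "10" matches 1*01*


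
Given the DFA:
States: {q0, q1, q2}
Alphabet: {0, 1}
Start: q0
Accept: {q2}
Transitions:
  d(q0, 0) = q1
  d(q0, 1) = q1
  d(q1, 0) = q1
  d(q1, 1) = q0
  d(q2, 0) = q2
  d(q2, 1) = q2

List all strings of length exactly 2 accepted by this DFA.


All strings of length 2: 4 total
Accepted: 0

None


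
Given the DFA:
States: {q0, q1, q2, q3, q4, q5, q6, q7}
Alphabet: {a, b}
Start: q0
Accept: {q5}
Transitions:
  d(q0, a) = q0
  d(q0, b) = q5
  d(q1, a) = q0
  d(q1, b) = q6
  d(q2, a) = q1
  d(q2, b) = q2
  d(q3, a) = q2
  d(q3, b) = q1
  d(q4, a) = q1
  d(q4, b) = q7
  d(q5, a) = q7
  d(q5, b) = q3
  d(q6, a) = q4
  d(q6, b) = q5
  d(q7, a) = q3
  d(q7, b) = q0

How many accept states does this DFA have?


Accept states listed: {q5}
Counting: q5(1)

1


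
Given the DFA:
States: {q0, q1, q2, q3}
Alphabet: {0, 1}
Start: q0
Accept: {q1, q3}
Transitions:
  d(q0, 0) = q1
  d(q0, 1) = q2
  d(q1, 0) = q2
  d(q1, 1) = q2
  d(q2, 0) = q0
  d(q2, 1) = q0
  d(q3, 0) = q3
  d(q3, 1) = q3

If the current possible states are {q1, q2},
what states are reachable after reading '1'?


Apply transition on '1' from each current state:
  d(q1, 1) = q2
  d(q2, 1) = q0

{q0, q2}


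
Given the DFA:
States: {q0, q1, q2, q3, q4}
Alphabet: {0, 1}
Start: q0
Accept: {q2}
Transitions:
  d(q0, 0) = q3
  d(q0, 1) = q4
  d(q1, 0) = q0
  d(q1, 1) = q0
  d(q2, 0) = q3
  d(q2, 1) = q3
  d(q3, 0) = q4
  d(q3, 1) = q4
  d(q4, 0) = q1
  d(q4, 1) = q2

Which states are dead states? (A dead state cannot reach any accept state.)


Forward reachability from each state:
  q0 -> reaches accept state q2 (live)
  q1 -> reaches accept state q2 (live)
  q2 -> reaches accept state q2 (live)
  q3 -> reaches accept state q2 (live)
  q4 -> reaches accept state q2 (live)

None (all states can reach an accept state)


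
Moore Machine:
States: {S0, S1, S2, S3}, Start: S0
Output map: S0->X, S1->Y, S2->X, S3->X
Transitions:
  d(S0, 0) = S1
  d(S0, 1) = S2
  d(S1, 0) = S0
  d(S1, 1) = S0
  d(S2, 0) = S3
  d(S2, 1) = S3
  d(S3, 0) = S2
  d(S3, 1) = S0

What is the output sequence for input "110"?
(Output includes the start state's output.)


Start: S0 (output X)
  --1--> S2 (output X)
  --1--> S3 (output X)
  --0--> S2 (output X)

"XXXX"


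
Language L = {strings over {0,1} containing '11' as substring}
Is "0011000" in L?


'11' occurs at index 2

Yes, "0011000" is in L


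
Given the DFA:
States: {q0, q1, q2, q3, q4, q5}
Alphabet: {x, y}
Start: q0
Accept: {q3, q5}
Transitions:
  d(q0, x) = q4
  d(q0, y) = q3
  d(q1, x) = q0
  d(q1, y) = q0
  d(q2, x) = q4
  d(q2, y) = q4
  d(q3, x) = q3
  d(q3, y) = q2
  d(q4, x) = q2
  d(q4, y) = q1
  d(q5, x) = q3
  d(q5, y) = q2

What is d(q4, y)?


Looking up transition d(q4, y)

q1


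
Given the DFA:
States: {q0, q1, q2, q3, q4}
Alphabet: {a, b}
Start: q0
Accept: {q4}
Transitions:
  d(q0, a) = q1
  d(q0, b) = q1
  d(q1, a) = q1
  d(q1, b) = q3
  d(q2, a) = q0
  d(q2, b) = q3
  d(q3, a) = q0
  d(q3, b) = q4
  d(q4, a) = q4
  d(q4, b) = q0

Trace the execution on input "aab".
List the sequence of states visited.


Input: aab
d(q0, a) = q1
d(q1, a) = q1
d(q1, b) = q3


q0 -> q1 -> q1 -> q3


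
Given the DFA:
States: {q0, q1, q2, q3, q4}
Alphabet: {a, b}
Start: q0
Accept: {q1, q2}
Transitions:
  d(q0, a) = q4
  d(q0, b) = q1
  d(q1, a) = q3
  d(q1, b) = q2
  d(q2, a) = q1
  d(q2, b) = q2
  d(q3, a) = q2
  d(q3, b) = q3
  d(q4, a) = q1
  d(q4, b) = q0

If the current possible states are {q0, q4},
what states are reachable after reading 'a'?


Apply transition on 'a' from each current state:
  d(q0, a) = q4
  d(q4, a) = q1

{q1, q4}


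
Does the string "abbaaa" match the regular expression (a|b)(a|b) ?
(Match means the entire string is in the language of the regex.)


|string| = 6; first = 'a'; last = 'a'

No, "abbaaa" does not match (a|b)(a|b)


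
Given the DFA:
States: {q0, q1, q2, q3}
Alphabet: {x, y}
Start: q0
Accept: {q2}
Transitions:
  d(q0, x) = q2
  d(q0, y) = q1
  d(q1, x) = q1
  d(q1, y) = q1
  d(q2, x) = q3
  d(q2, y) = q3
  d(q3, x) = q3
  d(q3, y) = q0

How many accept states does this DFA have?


Accept states listed: {q2}
Counting: q2(1)

1


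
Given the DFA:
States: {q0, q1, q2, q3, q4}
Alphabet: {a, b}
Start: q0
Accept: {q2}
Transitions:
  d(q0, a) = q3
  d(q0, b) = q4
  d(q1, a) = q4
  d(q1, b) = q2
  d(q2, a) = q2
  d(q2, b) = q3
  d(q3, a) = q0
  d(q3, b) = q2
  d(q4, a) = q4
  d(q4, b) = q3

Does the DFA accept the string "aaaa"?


Trace: q0 -> q3 -> q0 -> q3 -> q0
Final state: q0
Accept states: {q2}

No, rejected (final state q0 is not an accept state)


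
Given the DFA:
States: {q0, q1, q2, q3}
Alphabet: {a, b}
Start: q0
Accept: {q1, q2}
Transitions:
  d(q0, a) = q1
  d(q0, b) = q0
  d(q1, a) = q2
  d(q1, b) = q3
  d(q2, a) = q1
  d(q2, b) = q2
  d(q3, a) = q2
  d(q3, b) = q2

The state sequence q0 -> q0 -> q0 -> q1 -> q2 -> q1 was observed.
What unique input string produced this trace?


Trace back each transition to find the symbol:
  q0 --[b]--> q0
  q0 --[b]--> q0
  q0 --[a]--> q1
  q1 --[a]--> q2
  q2 --[a]--> q1

"bbaaa"


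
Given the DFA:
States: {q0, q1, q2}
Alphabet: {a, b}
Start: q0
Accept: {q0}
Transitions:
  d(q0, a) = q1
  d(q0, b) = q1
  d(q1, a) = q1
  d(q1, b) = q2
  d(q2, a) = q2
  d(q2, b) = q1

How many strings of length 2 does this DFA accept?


Enumerating all length-2 strings:
  "aa" -> q1 [reject]
  "ab" -> q2 [reject]
  "ba" -> q1 [reject]
  "bb" -> q2 [reject]

0 out of 4


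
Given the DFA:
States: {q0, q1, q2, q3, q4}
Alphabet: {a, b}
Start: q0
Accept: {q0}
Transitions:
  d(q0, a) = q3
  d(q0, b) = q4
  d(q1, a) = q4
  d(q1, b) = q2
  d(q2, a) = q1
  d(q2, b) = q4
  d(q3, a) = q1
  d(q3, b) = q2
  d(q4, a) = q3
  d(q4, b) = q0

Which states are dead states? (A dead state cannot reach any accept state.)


Forward reachability from each state:
  q0 -> reaches accept state q0 (live)
  q1 -> reaches accept state q0 (live)
  q2 -> reaches accept state q0 (live)
  q3 -> reaches accept state q0 (live)
  q4 -> reaches accept state q0 (live)

None (all states can reach an accept state)


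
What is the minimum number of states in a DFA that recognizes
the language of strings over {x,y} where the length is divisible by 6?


States track (length) mod 6.
Need 6 states: one per remainder 0..5; accept = remainder 0.

6


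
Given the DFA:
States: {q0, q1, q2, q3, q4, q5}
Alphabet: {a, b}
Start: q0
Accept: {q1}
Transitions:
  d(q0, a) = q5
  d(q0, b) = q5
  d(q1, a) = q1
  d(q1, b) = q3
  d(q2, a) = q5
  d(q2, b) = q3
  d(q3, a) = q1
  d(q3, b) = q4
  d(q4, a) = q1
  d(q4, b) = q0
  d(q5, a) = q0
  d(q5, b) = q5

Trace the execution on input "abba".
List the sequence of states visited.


Input: abba
d(q0, a) = q5
d(q5, b) = q5
d(q5, b) = q5
d(q5, a) = q0


q0 -> q5 -> q5 -> q5 -> q0


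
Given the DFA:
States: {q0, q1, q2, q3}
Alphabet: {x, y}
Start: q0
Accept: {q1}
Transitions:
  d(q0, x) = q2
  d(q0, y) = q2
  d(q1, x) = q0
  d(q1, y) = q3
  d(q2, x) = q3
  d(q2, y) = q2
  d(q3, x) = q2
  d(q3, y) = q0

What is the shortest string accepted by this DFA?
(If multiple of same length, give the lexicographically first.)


BFS by string length (lex-first path to each state shown):
  len 0: q0<-""
  len 1: q2<-"x"
  len 2: q2<-"xy", q3<-"xx"
  len 3: q0<-"xxy", q2<-"xxx", q3<-"xyx"
  len 4: q0<-"xyxy", q2<-"xxxy", q3<-"xxxx"
  len 5: q0<-"xxxxy", q2<-"xxxxx", q3<-"xxxyx"
  len 6: q0<-"xxxyxy", q2<-"xxxxxy", q3<-"xxxxxx"
  len 7: q0<-"xxxxxxy", q2<-"xxxxxxx", q3<-"xxxxxyx"
  len 8: q0<-"xxxxxyxy", q2<-"xxxxxxxy", q3<-"xxxxxxxx"

No string accepted (empty language)


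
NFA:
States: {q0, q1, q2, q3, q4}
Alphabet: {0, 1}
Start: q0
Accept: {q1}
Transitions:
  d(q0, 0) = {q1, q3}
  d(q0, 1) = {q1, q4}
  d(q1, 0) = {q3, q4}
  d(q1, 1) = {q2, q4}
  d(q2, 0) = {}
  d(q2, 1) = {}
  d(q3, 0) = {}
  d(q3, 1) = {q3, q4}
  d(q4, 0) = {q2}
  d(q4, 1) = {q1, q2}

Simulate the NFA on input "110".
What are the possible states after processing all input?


Start: {q0}
  --1--> {q1, q4}
  --1--> {q1, q2, q4}
  --0--> {q2, q3, q4}

{q2, q3, q4}


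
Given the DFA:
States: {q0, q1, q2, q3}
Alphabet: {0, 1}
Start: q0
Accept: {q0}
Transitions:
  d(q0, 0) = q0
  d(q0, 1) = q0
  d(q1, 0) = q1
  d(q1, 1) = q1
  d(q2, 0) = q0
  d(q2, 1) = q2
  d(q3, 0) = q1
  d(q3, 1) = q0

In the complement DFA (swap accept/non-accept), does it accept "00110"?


Trace: q0 -> q0 -> q0 -> q0 -> q0 -> q0
Final: q0
Original accept: {q0}
Complement: q0 is in original accept

No, complement rejects (original accepts)


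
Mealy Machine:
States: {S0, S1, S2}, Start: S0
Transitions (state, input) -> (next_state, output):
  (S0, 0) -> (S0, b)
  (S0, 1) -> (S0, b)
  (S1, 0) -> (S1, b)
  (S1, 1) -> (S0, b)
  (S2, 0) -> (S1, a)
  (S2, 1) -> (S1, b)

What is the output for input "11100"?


Step-by-step:
  (S0, 1) -> (S0, b)
  (S0, 1) -> (S0, b)
  (S0, 1) -> (S0, b)
  (S0, 0) -> (S0, b)
  (S0, 0) -> (S0, b)

"bbbbb"


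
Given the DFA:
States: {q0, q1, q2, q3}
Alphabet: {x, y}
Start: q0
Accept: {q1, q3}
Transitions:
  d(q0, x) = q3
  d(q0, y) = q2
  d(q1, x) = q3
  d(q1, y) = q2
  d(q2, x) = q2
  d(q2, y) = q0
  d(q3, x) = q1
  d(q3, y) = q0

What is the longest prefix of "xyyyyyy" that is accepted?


Run the DFA, marking each prefix where the state is accepting:
  "" -> q0 [reject]
  "x" -> q3 [accept]
  "xy" -> q0 [reject]
  "xyy" -> q2 [reject]
  "xyyy" -> q0 [reject]
  "xyyyy" -> q2 [reject]
  "xyyyyy" -> q0 [reject]
  "xyyyyyy" -> q2 [reject]

"x"


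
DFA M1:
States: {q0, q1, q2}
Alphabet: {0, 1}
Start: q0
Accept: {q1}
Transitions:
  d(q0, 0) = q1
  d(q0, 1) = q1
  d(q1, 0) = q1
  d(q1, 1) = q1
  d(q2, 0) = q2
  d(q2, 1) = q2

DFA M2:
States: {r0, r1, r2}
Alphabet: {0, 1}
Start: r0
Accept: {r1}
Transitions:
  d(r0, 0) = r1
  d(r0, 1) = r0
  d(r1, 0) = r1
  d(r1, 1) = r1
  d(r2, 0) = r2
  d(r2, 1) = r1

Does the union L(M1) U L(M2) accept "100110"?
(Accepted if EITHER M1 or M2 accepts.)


M1: final=q1 accepted=True
M2: final=r1 accepted=True

Yes, union accepts


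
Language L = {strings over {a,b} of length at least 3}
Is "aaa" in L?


length = 3

Yes, "aaa" is in L


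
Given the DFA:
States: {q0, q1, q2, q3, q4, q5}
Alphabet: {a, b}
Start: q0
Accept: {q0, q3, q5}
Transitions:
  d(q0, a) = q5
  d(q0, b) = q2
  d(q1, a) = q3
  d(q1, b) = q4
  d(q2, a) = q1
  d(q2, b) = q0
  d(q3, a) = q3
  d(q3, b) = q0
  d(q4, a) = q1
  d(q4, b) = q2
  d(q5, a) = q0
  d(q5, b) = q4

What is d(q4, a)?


Looking up transition d(q4, a)

q1


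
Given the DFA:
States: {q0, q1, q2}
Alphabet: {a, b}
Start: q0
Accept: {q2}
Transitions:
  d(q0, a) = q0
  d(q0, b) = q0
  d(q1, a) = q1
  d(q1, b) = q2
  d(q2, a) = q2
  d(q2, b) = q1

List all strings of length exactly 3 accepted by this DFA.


All strings of length 3: 8 total
Accepted: 0

None


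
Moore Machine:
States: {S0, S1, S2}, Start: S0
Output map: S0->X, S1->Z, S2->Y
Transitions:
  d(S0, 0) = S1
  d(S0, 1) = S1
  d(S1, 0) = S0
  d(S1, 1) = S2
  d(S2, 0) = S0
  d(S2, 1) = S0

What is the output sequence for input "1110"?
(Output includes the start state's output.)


Start: S0 (output X)
  --1--> S1 (output Z)
  --1--> S2 (output Y)
  --1--> S0 (output X)
  --0--> S1 (output Z)

"XZYXZ"


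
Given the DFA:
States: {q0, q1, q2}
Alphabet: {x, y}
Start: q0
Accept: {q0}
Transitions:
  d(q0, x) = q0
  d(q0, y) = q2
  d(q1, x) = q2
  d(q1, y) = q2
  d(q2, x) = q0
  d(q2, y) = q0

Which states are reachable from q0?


BFS from q0:
  layer 0: {q0}
  layer 1: {q2}

{q0, q2}


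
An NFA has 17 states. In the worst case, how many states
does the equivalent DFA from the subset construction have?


Subset construction: one DFA state per subset of NFA states.
2^17 = 131072

131072


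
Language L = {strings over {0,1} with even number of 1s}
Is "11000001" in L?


count('1') = 3; 3 mod 2 = 1

No, "11000001" is not in L


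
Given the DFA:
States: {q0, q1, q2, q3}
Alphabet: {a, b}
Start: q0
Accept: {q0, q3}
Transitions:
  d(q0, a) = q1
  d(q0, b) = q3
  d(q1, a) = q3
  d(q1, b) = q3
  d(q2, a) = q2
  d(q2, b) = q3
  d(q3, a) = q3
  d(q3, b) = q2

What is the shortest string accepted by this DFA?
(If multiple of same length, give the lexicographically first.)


BFS by string length (lex-first path to each state shown):
  len 0: q0<-""
Found accept state at length 0.

"" (empty string)


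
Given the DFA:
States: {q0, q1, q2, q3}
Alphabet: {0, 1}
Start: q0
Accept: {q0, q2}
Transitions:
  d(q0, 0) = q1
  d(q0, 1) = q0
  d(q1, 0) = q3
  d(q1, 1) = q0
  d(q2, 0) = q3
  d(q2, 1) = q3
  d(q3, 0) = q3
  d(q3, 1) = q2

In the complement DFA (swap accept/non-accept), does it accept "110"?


Trace: q0 -> q0 -> q0 -> q1
Final: q1
Original accept: {q0, q2}
Complement: q1 is not in original accept

Yes, complement accepts (original rejects)


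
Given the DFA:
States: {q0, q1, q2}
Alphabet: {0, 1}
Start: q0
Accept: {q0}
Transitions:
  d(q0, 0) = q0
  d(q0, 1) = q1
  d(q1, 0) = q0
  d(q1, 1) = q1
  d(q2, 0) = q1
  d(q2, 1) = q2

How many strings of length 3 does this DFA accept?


Enumerating all length-3 strings:
  "000" -> q0 [accept]
  "001" -> q1 [reject]
  "010" -> q0 [accept]
  "011" -> q1 [reject]
  "100" -> q0 [accept]
  "101" -> q1 [reject]
  "110" -> q0 [accept]
  "111" -> q1 [reject]

4 out of 8


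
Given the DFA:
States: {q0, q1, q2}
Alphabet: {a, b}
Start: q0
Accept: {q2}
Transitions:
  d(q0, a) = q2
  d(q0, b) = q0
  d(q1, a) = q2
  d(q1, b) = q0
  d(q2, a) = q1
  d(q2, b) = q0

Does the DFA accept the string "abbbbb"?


Trace: q0 -> q2 -> q0 -> q0 -> q0 -> q0 -> q0
Final state: q0
Accept states: {q2}

No, rejected (final state q0 is not an accept state)


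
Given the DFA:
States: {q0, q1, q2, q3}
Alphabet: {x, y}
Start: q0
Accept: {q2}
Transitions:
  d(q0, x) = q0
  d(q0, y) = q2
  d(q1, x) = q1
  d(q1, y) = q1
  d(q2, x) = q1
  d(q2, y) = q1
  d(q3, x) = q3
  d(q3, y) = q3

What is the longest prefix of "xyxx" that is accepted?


Run the DFA, marking each prefix where the state is accepting:
  "" -> q0 [reject]
  "x" -> q0 [reject]
  "xy" -> q2 [accept]
  "xyx" -> q1 [reject]
  "xyxx" -> q1 [reject]

"xy"


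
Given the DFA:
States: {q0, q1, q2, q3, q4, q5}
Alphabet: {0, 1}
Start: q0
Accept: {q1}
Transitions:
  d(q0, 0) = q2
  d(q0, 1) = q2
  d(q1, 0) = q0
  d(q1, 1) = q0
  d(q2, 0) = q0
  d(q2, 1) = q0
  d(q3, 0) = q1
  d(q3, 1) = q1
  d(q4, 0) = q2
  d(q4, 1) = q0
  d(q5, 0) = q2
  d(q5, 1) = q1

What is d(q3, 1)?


Looking up transition d(q3, 1)

q1


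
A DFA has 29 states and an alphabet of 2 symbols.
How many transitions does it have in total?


Each state has exactly one transition per symbol.
29 * 2 = 58

58


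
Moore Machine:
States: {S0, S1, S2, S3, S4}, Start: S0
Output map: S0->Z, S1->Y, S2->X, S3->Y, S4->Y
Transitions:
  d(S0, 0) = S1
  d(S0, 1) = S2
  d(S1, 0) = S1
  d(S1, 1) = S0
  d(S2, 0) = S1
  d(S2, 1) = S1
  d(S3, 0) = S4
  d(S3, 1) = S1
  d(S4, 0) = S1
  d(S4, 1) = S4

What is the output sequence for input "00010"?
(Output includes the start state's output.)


Start: S0 (output Z)
  --0--> S1 (output Y)
  --0--> S1 (output Y)
  --0--> S1 (output Y)
  --1--> S0 (output Z)
  --0--> S1 (output Y)

"ZYYYZY"


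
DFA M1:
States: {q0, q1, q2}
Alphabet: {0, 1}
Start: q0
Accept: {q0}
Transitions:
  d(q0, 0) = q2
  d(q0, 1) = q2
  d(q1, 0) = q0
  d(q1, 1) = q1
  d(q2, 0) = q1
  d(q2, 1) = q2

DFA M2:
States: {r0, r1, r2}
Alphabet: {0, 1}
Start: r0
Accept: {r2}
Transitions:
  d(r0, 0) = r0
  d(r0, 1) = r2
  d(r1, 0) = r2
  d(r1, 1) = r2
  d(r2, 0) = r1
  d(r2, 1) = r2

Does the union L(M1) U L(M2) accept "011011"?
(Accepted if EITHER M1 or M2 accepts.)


M1: final=q1 accepted=False
M2: final=r2 accepted=True

Yes, union accepts


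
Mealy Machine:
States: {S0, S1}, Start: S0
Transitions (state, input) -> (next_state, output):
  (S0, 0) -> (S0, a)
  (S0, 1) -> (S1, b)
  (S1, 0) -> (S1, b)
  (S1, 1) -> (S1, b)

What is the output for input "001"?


Step-by-step:
  (S0, 0) -> (S0, a)
  (S0, 0) -> (S0, a)
  (S0, 1) -> (S1, b)

"aab"


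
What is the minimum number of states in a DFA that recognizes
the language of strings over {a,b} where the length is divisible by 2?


States track (length) mod 2.
Need 2 states: one per remainder 0..1; accept = remainder 0.

2


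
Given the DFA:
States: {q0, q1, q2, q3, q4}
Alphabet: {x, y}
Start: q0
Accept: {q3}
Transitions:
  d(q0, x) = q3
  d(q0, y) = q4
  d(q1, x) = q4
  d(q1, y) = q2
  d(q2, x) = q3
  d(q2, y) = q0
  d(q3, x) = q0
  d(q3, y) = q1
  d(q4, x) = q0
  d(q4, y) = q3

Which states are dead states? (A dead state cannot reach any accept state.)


Forward reachability from each state:
  q0 -> reaches accept state q3 (live)
  q1 -> reaches accept state q3 (live)
  q2 -> reaches accept state q3 (live)
  q3 -> reaches accept state q3 (live)
  q4 -> reaches accept state q3 (live)

None (all states can reach an accept state)


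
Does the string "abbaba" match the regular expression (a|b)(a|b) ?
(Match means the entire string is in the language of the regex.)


|string| = 6; first = 'a'; last = 'a'

No, "abbaba" does not match (a|b)(a|b)


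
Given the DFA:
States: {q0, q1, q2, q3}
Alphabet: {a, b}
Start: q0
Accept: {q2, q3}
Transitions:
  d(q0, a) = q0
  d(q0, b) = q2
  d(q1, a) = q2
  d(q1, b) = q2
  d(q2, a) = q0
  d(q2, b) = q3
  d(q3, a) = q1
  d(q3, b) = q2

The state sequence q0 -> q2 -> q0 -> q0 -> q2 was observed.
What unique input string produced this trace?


Trace back each transition to find the symbol:
  q0 --[b]--> q2
  q2 --[a]--> q0
  q0 --[a]--> q0
  q0 --[b]--> q2

"baab"


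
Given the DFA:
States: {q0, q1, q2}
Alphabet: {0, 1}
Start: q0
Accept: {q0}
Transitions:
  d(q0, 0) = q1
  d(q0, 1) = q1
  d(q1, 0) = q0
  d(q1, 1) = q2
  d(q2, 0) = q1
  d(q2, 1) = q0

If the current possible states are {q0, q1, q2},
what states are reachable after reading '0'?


Apply transition on '0' from each current state:
  d(q0, 0) = q1
  d(q1, 0) = q0
  d(q2, 0) = q1

{q0, q1}


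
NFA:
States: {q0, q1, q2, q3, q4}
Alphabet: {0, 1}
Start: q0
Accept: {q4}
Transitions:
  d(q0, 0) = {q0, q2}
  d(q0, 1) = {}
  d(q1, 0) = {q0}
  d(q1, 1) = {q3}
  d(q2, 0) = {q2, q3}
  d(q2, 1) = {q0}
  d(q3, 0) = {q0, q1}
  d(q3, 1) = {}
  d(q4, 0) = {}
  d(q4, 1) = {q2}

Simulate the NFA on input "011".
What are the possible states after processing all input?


Start: {q0}
  --0--> {q0, q2}
  --1--> {q0}
  --1--> {}

{} (empty set, no valid transitions)


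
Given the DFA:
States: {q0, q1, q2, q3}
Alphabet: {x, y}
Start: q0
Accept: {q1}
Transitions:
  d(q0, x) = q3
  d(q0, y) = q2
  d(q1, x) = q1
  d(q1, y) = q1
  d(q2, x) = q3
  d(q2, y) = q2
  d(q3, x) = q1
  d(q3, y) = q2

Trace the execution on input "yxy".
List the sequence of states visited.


Input: yxy
d(q0, y) = q2
d(q2, x) = q3
d(q3, y) = q2


q0 -> q2 -> q3 -> q2


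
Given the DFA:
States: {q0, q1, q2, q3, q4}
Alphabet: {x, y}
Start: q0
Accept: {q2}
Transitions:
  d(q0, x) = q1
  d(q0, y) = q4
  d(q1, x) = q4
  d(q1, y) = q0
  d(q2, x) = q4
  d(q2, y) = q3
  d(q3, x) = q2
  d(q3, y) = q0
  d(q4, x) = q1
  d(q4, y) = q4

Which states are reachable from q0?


BFS from q0:
  layer 0: {q0}
  layer 1: {q1, q4}

{q0, q1, q4}


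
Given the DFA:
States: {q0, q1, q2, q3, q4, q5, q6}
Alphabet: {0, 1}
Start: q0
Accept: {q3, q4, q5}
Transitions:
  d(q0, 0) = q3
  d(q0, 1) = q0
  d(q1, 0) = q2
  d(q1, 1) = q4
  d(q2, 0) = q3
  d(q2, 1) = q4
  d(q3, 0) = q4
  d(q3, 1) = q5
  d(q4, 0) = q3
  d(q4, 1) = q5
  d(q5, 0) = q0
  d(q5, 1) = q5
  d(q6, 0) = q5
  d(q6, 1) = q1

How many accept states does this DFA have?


Accept states listed: {q3, q4, q5}
Counting: q3(1) q4(2) q5(3)

3


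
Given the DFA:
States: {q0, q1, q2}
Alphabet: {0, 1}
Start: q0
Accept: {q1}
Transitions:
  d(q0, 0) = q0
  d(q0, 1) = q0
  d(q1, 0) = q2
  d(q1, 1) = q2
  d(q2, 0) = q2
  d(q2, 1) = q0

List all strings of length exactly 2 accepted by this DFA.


All strings of length 2: 4 total
Accepted: 0

None


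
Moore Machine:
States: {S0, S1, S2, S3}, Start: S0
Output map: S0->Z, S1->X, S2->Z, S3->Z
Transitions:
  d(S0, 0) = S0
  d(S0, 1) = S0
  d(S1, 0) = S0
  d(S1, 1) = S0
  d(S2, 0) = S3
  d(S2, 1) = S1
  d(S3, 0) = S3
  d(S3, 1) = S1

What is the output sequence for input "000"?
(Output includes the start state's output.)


Start: S0 (output Z)
  --0--> S0 (output Z)
  --0--> S0 (output Z)
  --0--> S0 (output Z)

"ZZZZ"


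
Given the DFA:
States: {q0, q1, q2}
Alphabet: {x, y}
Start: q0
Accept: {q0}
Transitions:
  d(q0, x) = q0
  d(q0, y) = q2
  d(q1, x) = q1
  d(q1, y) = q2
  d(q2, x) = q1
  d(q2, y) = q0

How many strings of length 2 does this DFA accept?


Enumerating all length-2 strings:
  "xx" -> q0 [accept]
  "xy" -> q2 [reject]
  "yx" -> q1 [reject]
  "yy" -> q0 [accept]

2 out of 4


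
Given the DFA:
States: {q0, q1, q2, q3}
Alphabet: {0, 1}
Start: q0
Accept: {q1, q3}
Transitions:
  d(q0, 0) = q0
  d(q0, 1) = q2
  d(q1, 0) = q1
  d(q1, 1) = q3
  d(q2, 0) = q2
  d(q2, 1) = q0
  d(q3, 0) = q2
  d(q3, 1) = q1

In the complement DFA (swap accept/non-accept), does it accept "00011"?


Trace: q0 -> q0 -> q0 -> q0 -> q2 -> q0
Final: q0
Original accept: {q1, q3}
Complement: q0 is not in original accept

Yes, complement accepts (original rejects)


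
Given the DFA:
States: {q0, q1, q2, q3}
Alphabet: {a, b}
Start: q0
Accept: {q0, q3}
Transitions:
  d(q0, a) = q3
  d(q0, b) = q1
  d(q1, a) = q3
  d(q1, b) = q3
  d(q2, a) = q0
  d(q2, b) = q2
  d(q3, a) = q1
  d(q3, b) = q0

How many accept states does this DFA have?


Accept states listed: {q0, q3}
Counting: q0(1) q3(2)

2


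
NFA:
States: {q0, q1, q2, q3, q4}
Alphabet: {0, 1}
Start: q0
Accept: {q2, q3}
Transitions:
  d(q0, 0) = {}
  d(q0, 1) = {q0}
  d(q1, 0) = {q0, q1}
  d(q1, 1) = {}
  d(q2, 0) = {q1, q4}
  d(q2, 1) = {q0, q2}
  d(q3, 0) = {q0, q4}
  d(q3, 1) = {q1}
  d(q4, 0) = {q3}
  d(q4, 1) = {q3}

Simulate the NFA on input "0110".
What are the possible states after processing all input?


Start: {q0}
  --0--> {}
  --1--> {}
  --1--> {}
  --0--> {}

{} (empty set, no valid transitions)


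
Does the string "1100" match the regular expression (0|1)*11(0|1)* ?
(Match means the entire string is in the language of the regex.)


|string| = 4; first = '1'; last = '0'

Yes, "1100" matches (0|1)*11(0|1)*


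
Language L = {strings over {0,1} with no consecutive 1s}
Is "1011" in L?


'11' occurs at index 2

No, "1011" is not in L


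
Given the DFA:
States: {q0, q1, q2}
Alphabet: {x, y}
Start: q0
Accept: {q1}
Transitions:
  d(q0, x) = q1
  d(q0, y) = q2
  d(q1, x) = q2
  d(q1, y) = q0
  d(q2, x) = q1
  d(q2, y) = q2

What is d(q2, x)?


Looking up transition d(q2, x)

q1


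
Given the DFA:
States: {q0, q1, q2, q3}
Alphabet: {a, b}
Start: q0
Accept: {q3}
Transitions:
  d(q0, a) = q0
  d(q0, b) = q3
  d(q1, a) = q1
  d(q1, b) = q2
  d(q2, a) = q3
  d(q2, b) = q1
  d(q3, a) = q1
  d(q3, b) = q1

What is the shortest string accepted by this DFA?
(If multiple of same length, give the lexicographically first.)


BFS by string length (lex-first path to each state shown):
  len 0: q0<-""
  len 1: q0<-"a", q3<-"b"
Found accept state at length 1.

"b"


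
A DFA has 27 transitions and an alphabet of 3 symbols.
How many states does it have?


Each state has exactly one transition per symbol.
states = transitions / |alphabet| = 27 / 3 = 9

9


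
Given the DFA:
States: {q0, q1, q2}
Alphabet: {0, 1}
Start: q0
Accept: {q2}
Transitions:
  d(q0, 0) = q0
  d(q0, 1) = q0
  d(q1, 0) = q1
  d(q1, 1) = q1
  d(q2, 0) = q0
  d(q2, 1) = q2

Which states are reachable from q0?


BFS from q0:
  layer 0: {q0}

{q0}


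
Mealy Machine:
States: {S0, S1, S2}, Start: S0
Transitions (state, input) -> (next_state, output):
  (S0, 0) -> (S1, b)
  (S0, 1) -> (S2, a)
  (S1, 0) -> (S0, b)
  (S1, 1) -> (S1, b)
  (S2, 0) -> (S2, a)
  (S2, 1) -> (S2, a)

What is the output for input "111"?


Step-by-step:
  (S0, 1) -> (S2, a)
  (S2, 1) -> (S2, a)
  (S2, 1) -> (S2, a)

"aaa"


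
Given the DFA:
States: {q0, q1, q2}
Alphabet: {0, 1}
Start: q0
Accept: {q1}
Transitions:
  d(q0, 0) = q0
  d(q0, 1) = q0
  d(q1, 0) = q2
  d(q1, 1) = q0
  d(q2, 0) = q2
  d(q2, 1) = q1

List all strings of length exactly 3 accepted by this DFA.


All strings of length 3: 8 total
Accepted: 0

None


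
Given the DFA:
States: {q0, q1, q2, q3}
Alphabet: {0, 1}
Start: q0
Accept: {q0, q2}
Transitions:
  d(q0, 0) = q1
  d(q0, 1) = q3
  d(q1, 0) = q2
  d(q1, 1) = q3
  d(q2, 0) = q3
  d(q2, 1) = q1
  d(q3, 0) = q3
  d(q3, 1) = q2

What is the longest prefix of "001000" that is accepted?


Run the DFA, marking each prefix where the state is accepting:
  "" -> q0 [accept]
  "0" -> q1 [reject]
  "00" -> q2 [accept]
  "001" -> q1 [reject]
  "0010" -> q2 [accept]
  "00100" -> q3 [reject]
  "001000" -> q3 [reject]

"0010"


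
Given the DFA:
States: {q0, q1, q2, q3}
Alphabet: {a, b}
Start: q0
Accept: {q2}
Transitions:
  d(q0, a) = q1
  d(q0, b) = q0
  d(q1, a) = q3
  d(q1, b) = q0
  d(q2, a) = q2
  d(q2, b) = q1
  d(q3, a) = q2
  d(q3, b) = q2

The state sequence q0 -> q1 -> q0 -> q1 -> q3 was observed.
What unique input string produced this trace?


Trace back each transition to find the symbol:
  q0 --[a]--> q1
  q1 --[b]--> q0
  q0 --[a]--> q1
  q1 --[a]--> q3

"abaa"


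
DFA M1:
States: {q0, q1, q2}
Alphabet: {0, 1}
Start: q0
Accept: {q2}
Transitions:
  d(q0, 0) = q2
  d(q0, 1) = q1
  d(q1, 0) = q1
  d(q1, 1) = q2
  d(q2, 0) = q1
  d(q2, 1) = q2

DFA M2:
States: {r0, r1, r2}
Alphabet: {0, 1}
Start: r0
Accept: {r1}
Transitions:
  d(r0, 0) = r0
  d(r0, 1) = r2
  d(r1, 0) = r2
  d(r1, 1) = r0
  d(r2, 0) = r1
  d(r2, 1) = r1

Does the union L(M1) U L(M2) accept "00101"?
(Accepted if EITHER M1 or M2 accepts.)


M1: final=q2 accepted=True
M2: final=r0 accepted=False

Yes, union accepts


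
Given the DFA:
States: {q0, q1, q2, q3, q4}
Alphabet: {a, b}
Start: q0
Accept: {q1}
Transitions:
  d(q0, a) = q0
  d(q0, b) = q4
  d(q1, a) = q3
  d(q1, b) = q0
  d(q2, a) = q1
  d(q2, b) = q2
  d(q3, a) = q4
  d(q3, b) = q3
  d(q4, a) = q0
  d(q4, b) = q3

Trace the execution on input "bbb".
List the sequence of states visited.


Input: bbb
d(q0, b) = q4
d(q4, b) = q3
d(q3, b) = q3


q0 -> q4 -> q3 -> q3


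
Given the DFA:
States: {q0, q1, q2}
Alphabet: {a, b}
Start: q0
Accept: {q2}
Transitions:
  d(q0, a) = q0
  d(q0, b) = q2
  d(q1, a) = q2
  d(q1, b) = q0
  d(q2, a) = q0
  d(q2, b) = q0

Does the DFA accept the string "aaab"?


Trace: q0 -> q0 -> q0 -> q0 -> q2
Final state: q2
Accept states: {q2}

Yes, accepted (final state q2 is an accept state)


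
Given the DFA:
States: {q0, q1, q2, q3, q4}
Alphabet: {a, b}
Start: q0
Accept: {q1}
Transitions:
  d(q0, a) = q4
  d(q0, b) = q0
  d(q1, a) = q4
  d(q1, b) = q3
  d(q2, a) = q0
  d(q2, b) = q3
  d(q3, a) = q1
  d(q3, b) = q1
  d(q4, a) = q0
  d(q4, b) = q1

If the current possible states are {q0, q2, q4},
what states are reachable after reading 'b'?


Apply transition on 'b' from each current state:
  d(q0, b) = q0
  d(q2, b) = q3
  d(q4, b) = q1

{q0, q1, q3}


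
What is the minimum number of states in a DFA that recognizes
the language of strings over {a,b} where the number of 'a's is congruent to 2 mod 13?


States track (count of 'a') mod 13.
Need 13 states: one per remainder 0..12; accept = remainder 2.

13


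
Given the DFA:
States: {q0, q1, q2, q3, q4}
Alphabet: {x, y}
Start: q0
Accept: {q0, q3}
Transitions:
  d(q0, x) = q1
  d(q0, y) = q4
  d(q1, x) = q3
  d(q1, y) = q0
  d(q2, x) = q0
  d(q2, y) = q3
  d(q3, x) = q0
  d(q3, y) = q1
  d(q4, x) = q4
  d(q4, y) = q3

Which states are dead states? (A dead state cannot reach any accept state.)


Forward reachability from each state:
  q0 -> reaches accept state q0 (live)
  q1 -> reaches accept state q0 (live)
  q2 -> reaches accept state q0 (live)
  q3 -> reaches accept state q0 (live)
  q4 -> reaches accept state q0 (live)

None (all states can reach an accept state)


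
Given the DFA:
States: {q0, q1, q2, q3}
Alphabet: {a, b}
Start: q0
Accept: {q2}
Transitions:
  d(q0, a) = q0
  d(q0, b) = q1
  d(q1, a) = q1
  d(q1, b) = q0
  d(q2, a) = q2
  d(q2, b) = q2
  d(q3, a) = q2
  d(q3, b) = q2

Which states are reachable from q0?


BFS from q0:
  layer 0: {q0}
  layer 1: {q1}

{q0, q1}


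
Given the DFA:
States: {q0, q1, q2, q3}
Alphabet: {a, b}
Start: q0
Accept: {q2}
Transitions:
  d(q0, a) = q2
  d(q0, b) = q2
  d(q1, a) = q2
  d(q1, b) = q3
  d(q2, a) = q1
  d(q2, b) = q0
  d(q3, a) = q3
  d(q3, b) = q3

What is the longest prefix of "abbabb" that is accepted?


Run the DFA, marking each prefix where the state is accepting:
  "" -> q0 [reject]
  "a" -> q2 [accept]
  "ab" -> q0 [reject]
  "abb" -> q2 [accept]
  "abba" -> q1 [reject]
  "abbab" -> q3 [reject]
  "abbabb" -> q3 [reject]

"abb"


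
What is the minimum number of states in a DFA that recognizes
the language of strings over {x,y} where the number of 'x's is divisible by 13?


States track (count of 'x') mod 13.
Need 13 states: one per remainder 0..12; accept = remainder 0.

13


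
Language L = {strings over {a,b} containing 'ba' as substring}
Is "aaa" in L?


'ba' does not occur

No, "aaa" is not in L


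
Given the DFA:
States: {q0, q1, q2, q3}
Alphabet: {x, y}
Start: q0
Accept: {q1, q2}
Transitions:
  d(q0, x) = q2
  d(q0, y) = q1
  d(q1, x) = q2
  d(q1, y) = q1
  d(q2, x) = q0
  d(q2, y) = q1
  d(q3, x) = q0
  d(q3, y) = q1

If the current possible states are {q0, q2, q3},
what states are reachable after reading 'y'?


Apply transition on 'y' from each current state:
  d(q0, y) = q1
  d(q2, y) = q1
  d(q3, y) = q1

{q1}


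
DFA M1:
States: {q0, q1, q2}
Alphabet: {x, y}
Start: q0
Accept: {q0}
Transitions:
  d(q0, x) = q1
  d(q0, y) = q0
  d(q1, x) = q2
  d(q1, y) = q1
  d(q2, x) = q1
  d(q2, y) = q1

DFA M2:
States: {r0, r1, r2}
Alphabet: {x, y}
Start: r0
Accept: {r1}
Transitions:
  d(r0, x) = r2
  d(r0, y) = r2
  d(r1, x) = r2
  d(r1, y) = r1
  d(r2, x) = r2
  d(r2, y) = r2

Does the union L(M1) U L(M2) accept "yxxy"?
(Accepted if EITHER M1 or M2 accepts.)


M1: final=q1 accepted=False
M2: final=r2 accepted=False

No, union rejects (neither accepts)


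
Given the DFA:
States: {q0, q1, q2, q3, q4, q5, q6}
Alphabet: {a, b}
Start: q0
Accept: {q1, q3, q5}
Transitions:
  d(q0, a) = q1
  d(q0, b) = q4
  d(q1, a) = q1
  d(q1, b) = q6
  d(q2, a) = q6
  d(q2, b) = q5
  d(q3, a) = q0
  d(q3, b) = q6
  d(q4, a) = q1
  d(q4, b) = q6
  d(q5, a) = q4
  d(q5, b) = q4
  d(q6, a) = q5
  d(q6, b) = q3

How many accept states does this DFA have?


Accept states listed: {q1, q3, q5}
Counting: q1(1) q3(2) q5(3)

3


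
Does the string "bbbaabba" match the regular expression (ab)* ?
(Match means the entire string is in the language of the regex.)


|string| = 8; first = 'b'; last = 'a'

No, "bbbaabba" does not match (ab)*


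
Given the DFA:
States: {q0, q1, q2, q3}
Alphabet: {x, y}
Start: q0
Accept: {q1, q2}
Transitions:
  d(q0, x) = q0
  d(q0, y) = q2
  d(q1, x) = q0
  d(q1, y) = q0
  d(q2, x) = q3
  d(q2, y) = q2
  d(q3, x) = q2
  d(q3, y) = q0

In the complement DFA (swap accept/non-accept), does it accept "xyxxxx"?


Trace: q0 -> q0 -> q2 -> q3 -> q2 -> q3 -> q2
Final: q2
Original accept: {q1, q2}
Complement: q2 is in original accept

No, complement rejects (original accepts)


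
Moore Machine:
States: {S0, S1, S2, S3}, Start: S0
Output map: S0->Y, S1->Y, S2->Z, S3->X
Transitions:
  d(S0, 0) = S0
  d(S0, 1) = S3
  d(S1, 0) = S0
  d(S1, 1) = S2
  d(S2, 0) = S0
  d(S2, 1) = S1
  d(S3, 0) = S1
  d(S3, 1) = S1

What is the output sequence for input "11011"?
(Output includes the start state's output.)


Start: S0 (output Y)
  --1--> S3 (output X)
  --1--> S1 (output Y)
  --0--> S0 (output Y)
  --1--> S3 (output X)
  --1--> S1 (output Y)

"YXYYXY"


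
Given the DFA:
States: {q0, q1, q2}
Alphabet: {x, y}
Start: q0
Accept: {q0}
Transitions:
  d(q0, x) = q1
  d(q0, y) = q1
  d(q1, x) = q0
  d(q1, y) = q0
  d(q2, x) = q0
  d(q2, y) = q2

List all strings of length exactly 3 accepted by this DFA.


All strings of length 3: 8 total
Accepted: 0

None


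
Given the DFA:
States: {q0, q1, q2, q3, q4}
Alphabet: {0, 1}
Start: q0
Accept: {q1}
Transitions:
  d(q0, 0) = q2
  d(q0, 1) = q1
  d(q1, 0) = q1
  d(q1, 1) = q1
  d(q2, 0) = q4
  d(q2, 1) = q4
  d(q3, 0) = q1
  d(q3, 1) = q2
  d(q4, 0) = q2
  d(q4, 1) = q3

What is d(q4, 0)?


Looking up transition d(q4, 0)

q2


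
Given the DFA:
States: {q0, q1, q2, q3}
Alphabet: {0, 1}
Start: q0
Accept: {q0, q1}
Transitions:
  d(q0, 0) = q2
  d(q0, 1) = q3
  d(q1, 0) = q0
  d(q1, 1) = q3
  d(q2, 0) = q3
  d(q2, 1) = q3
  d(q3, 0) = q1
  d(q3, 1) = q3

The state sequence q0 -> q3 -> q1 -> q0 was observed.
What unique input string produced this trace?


Trace back each transition to find the symbol:
  q0 --[1]--> q3
  q3 --[0]--> q1
  q1 --[0]--> q0

"100"


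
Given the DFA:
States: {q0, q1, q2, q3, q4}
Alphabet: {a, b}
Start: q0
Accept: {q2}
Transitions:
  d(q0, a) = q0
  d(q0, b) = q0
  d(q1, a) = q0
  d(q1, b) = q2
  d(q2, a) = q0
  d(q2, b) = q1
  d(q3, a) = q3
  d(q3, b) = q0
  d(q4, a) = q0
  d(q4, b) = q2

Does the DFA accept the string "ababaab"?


Trace: q0 -> q0 -> q0 -> q0 -> q0 -> q0 -> q0 -> q0
Final state: q0
Accept states: {q2}

No, rejected (final state q0 is not an accept state)


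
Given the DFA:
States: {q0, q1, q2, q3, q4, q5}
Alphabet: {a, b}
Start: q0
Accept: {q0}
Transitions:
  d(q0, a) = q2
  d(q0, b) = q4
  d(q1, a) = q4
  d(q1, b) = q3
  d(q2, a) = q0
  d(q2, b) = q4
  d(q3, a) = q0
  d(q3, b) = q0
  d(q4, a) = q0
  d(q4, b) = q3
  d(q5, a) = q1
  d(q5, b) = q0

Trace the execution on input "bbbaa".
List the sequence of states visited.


Input: bbbaa
d(q0, b) = q4
d(q4, b) = q3
d(q3, b) = q0
d(q0, a) = q2
d(q2, a) = q0


q0 -> q4 -> q3 -> q0 -> q2 -> q0


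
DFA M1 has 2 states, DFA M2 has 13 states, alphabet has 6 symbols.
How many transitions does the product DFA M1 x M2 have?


Product DFA has 2 * 13 = 26 states.
Each has 6 transitions: 26 * 6 = 156

156


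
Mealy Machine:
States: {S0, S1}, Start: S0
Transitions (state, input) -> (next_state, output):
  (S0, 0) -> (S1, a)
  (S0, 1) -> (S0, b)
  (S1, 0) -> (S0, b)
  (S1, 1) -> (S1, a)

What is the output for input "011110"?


Step-by-step:
  (S0, 0) -> (S1, a)
  (S1, 1) -> (S1, a)
  (S1, 1) -> (S1, a)
  (S1, 1) -> (S1, a)
  (S1, 1) -> (S1, a)
  (S1, 0) -> (S0, b)

"aaaaab"


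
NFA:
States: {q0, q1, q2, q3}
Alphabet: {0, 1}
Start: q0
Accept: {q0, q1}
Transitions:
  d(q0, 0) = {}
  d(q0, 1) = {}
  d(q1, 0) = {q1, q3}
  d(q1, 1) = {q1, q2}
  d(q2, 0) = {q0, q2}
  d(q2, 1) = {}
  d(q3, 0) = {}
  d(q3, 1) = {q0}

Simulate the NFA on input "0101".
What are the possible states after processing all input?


Start: {q0}
  --0--> {}
  --1--> {}
  --0--> {}
  --1--> {}

{} (empty set, no valid transitions)


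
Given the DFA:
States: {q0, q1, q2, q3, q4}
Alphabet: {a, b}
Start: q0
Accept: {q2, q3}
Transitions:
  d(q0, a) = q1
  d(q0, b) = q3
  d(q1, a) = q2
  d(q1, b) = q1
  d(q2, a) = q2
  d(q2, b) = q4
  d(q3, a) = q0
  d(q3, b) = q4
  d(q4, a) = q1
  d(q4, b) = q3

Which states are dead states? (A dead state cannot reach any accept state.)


Forward reachability from each state:
  q0 -> reaches accept state q2 (live)
  q1 -> reaches accept state q2 (live)
  q2 -> reaches accept state q2 (live)
  q3 -> reaches accept state q2 (live)
  q4 -> reaches accept state q2 (live)

None (all states can reach an accept state)


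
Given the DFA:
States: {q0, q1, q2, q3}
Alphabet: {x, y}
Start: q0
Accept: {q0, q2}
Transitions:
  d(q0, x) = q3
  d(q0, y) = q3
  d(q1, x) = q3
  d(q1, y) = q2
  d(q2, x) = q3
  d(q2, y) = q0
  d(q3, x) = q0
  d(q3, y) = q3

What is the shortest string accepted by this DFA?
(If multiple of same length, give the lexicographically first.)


BFS by string length (lex-first path to each state shown):
  len 0: q0<-""
Found accept state at length 0.

"" (empty string)


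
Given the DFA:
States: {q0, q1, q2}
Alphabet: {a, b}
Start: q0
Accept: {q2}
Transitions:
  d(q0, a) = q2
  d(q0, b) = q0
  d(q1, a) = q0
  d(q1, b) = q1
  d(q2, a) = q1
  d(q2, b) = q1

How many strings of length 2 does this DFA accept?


Enumerating all length-2 strings:
  "aa" -> q1 [reject]
  "ab" -> q1 [reject]
  "ba" -> q2 [accept]
  "bb" -> q0 [reject]

1 out of 4


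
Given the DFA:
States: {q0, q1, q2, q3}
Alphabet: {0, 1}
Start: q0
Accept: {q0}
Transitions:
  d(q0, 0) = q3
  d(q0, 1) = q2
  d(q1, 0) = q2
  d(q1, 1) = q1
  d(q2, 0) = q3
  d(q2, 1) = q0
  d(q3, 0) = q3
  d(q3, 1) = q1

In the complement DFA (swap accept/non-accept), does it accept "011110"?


Trace: q0 -> q3 -> q1 -> q1 -> q1 -> q1 -> q2
Final: q2
Original accept: {q0}
Complement: q2 is not in original accept

Yes, complement accepts (original rejects)


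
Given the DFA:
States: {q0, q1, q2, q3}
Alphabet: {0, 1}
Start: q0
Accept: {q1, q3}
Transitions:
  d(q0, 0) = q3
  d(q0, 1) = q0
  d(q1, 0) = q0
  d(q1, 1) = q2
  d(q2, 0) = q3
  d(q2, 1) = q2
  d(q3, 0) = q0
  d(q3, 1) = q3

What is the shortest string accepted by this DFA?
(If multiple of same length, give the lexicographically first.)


BFS by string length (lex-first path to each state shown):
  len 0: q0<-""
  len 1: q0<-"1", q3<-"0"
Found accept state at length 1.

"0"


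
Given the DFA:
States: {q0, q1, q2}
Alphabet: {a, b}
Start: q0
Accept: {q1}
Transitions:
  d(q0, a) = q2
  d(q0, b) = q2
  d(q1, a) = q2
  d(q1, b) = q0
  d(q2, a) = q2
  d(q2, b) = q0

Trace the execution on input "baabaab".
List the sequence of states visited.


Input: baabaab
d(q0, b) = q2
d(q2, a) = q2
d(q2, a) = q2
d(q2, b) = q0
d(q0, a) = q2
d(q2, a) = q2
d(q2, b) = q0


q0 -> q2 -> q2 -> q2 -> q0 -> q2 -> q2 -> q0


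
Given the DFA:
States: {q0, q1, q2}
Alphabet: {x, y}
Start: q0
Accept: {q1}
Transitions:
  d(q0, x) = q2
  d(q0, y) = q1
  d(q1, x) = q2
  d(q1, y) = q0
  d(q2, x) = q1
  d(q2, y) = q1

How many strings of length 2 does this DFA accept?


Enumerating all length-2 strings:
  "xx" -> q1 [accept]
  "xy" -> q1 [accept]
  "yx" -> q2 [reject]
  "yy" -> q0 [reject]

2 out of 4


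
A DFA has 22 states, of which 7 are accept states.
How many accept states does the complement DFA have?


Complement swaps accept and non-accept states.
22 - 7 = 15

15


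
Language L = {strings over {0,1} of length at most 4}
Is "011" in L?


length = 3

Yes, "011" is in L


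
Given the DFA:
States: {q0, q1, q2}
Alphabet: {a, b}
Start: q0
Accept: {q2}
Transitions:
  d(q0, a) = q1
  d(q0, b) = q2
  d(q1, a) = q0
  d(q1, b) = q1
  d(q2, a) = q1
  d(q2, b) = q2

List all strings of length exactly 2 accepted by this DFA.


All strings of length 2: 4 total
Accepted: 1

"bb"


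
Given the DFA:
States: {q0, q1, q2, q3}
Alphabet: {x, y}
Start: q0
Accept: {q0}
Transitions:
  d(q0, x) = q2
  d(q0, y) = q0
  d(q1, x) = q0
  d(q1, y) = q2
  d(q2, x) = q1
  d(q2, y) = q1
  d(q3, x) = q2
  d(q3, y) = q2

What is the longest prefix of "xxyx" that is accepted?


Run the DFA, marking each prefix where the state is accepting:
  "" -> q0 [accept]
  "x" -> q2 [reject]
  "xx" -> q1 [reject]
  "xxy" -> q2 [reject]
  "xxyx" -> q1 [reject]

""


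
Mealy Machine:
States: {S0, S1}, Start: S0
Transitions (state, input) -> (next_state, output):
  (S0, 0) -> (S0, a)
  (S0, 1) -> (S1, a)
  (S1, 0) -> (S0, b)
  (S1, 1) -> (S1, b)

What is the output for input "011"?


Step-by-step:
  (S0, 0) -> (S0, a)
  (S0, 1) -> (S1, a)
  (S1, 1) -> (S1, b)

"aab"


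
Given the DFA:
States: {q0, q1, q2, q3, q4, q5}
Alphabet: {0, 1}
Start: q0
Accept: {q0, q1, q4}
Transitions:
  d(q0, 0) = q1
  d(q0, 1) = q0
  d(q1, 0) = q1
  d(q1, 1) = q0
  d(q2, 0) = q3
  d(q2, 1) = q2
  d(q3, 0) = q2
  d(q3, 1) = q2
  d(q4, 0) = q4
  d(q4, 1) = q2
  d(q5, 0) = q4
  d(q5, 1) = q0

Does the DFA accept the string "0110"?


Trace: q0 -> q1 -> q0 -> q0 -> q1
Final state: q1
Accept states: {q0, q1, q4}

Yes, accepted (final state q1 is an accept state)
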